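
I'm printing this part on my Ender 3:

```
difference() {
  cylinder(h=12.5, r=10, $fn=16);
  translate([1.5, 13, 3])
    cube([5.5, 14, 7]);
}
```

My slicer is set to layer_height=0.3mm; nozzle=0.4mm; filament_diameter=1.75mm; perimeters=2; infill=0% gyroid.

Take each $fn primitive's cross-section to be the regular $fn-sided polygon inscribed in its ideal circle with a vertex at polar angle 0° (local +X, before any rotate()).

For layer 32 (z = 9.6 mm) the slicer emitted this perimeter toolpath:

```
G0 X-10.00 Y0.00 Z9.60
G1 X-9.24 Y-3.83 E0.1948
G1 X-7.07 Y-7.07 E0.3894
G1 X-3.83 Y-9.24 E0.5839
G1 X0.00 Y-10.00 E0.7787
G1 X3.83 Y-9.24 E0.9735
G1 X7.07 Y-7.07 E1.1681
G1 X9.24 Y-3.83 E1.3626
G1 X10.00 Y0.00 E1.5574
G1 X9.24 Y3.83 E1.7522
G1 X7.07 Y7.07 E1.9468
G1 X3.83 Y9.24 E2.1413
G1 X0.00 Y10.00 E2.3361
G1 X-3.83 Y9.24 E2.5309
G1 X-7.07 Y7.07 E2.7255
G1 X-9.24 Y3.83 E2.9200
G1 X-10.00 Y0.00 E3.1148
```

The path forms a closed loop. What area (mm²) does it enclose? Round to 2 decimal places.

306.19 mm²

Apply the shoelace formula to the sequence of (X, Y) vertices; enclosed area = 306.19 mm².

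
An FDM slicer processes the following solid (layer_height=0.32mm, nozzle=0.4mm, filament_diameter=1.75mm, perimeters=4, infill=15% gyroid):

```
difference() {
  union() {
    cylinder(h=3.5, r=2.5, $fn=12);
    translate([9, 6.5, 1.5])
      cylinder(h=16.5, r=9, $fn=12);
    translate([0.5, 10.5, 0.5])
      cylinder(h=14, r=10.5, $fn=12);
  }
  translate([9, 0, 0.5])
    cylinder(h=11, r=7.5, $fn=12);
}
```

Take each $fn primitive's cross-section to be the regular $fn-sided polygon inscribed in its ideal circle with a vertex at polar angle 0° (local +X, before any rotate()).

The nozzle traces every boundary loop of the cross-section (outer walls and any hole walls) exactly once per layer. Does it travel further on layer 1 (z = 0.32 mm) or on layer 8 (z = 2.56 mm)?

layer 8 (z = 2.56 mm)

Layer 1 (z = 0.32): the cylinder: section is a regular 12-gon, circumradius r=2.5 (perimeter = 2·12·2.500·sin(180°/12) = 15.53 mm); the cylinder at (9, 6.5) is not intersected at this z (z outside [1.5, 18]); the cylinder at (0.5, 10.5) is absent (z outside [0.5, 14.5]); Taking the union: only the r=2.5 cylinder is present, so the union is just that shape — boundary = 15.53 mm; the cylinder at (9, 0) is absent (z outside [0.5, 11.5]); Subtracting the remaining from the first: none of the subtracted shapes is present at this height, so that combined region is unchanged — boundary = 15.53 mm. So its perimeter = 15.53 mm. Layer 8 (z = 2.56): the r=2.5 cylinder gives a regular 12-gon of circumradius 2.5 (constant along its height) (perimeter = 2·12·2.500·sin(180°/12) = 15.53 mm); the cylinder at (9, 6.5): section is a regular 12-gon, circumradius r=9 (perimeter = 2·12·9.000·sin(180°/12) = 55.90 mm); the r=10.5 cylinder at (0.5, 10.5) contributes a regular 12-gon of circumradius 10.5 (perimeter = 2·12·10.500·sin(180°/12) = 65.22 mm); Merging all regions: the regions partially overlap (shared area 120.67 mm²), so the edge portions inside another operand are dropped and the merged outline is re-measured after clipping — boundary = 84.89 mm; the cylinder at (9, 0): section is a regular 12-gon, circumradius r=7.5 (perimeter = 2·12·7.500·sin(180°/12) = 46.59 mm); Taking the first minus the rest: starting from the result so far, the r=7.5 cylinder at (9, 0) partially overlaps it — only the 102.58 mm² overlap (of its 168.75 mm²) is removed, clipping the outline — boundary = 90.21 mm. So its perimeter = 90.21 mm. Layer 8 is larger (90.21 vs 15.53 mm).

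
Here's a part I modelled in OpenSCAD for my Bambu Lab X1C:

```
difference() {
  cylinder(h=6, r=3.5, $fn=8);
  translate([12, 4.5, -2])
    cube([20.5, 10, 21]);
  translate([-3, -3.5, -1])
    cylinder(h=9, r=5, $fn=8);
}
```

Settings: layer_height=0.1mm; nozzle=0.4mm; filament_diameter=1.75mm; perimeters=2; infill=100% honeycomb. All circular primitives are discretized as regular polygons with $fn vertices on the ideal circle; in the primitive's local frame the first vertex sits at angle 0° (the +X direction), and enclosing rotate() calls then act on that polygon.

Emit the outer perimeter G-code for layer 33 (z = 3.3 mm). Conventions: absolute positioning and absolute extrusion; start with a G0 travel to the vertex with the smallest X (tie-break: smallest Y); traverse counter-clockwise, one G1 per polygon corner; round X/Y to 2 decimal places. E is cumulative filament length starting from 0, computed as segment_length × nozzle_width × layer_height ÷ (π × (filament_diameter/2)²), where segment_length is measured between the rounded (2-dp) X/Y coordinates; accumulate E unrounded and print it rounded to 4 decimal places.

At z = 3.3 mm: the cylinder: section is a regular 8-gon, circumradius r=3.5; the 20.5×10 cube at (12, 4.5) contributes its full rectangle; the cylinder at (-3, -3.5): section is a regular 8-gon, circumradius r=5; Subtracting the remaining from the first: starting from the r=3.5 cylinder, the 20.5×10 cube at (12, 4.5) misses the remaining region (no effect); the r=5 cylinder at (-3, -3.5) partially overlaps it — only the 15.42 mm² overlap (of its 70.71 mm²) is removed, clipping the outline — 1 connected region. The outline is a single polygon with 8 vertices. Extrusion per mm of travel: 0.4 × 0.1 / (π × 0.875²) = 0.016630. Accumulating E over each segment gives final E = 0.3228.

G0 X-2.90 Y1.46 Z3.30
G1 X0.54 Y0.04 E0.0619
G1 X1.71 Y-2.79 E0.1128
G1 X2.47 Y-2.47 E0.1265
G1 X3.50 Y0.00 E0.1710
G1 X2.47 Y2.47 E0.2155
G1 X0.00 Y3.50 E0.2600
G1 X-2.47 Y2.47 E0.3045
G1 X-2.90 Y1.46 E0.3228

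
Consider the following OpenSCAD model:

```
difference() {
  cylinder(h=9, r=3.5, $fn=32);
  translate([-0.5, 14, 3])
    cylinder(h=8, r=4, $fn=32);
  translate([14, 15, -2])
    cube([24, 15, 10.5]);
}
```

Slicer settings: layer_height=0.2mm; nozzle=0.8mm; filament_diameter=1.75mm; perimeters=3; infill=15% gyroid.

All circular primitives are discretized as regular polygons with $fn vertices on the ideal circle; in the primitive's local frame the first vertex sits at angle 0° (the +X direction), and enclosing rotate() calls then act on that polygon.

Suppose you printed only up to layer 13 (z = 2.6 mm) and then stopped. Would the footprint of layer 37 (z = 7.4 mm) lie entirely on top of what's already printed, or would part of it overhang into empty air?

entirely on top

Compare the two slices. At z = 2.6: the r=3.5 cylinder contributes a regular 32-gon of circumradius 3.5 (area = (32/2)·3.500²·sin(360°/32) = 38.24 mm²); the cylinder at (-0.5, 14) does not reach this height (z outside [3, 11]); the cube at (14, 15) is present — its section is the full 24×15 rectangle (area 360.00 mm²); Subtracting the remaining from the first: starting from the r=3.5 cylinder (38.24 mm²), the 24×15 cube at (14, 15) misses the remaining region (no effect) — area = 38.24 mm². At z = 7.4: the r=3.5 cylinder gives a regular 32-gon of circumradius 3.5 (constant along its height) (area = (32/2)·3.500²·sin(360°/32) = 38.24 mm²); the r=4 cylinder at (-0.5, 14) gives a regular 32-gon of circumradius 4 (constant along its height) (area = (32/2)·4.000²·sin(360°/32) = 49.94 mm²); the 24×15 cube at (14, 15) contributes its full rectangle (area 360.00 mm²); Taking the first minus the rest: starting from the r=3.5 cylinder (38.24 mm²), the r=4 cylinder at (-0.5, 14) misses the remaining region (no effect); the 24×15 cube at (14, 15) misses the remaining region (no effect) — area = 38.24 mm². Checking containment: the cross-section at z = 7.4 is a subset of the cross-section at z = 2.6.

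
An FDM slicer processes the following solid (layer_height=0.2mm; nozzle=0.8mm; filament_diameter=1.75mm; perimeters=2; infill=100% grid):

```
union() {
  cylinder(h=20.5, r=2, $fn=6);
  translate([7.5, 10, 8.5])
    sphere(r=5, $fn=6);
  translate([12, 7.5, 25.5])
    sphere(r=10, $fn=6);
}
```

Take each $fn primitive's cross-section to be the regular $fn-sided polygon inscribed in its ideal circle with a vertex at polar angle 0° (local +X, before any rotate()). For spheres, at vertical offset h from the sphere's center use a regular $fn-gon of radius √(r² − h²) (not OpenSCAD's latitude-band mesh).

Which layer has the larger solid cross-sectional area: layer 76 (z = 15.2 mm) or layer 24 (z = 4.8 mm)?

Layer 76 (z = 15.2): the cylinder: section is a regular 6-gon, circumradius r=2 (area = (6/2)·2.000²·sin(360°/6) = 10.39 mm²); the sphere at (7.5, 10) is absent (|z−center|=6.700 > r=5); the sphere at (12, 7.5) is absent (|z−center|=10.300 > r=10); Combining (union): only the r=2 cylinder is present, so the union is just that shape — area = 10.39 mm². So its area = 10.39 mm². Layer 24 (z = 4.8): the r=2 cylinder gives a regular 6-gon of circumradius 2 (constant along its height) (area = (6/2)·2.000²·sin(360°/6) = 10.39 mm²); the r=5 sphere at (7.5, 10) contributes a regular 6-gon of circumradius √(5²−3.7²) = 3.363 (area = (6/2)·3.363²·sin(360°/6) = 29.38 mm²); the sphere at (12, 7.5) is absent (|z−center|=20.700 > r=10); Combining (union): the 2 present regions are separate (no shared area or edge), so areas and boundary lengths simply add and each stays a separate island — area = 39.78 mm². So its area = 39.78 mm². Layer 24 is larger (39.78 vs 10.39 mm²).

layer 24 (z = 4.8 mm)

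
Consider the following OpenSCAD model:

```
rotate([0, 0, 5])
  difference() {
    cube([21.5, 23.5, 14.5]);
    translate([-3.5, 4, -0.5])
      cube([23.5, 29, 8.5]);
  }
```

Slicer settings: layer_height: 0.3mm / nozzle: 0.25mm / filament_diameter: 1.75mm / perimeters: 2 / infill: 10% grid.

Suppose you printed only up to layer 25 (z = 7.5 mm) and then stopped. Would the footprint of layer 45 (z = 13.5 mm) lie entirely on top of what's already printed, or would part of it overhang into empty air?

Compare the two slices. At z = 7.5: the cube (footprint 21.5×23.5) is included at this height (area 505.25 mm²); the cube at (-3.5, 4) (footprint 23.5×29) is included at this height (area 681.50 mm²); After the difference (first − rest): starting from the 21.5×23.5 cube (505.25 mm²), the 23.5×29 cube at (-3.5, 4) partially overlaps it — only the 390.00 mm² overlap (of its 681.50 mm²) is removed, clipping the outline — area = 115.25 mm²; (whole slice rotated 5° about Z — lengths, areas and connectivity unchanged). At z = 13.5: the 21.5×23.5 cube contributes its full rectangle (area 505.25 mm²); the cube at (-3.5, 4) does not reach this height (z outside [-0.5, 8]); Subtracting the remaining from the first: none of the subtracted shapes is present at this height, so the 21.5×23.5 cube is unchanged — area = 505.25 mm²; (rotated 5° about Z; rotation is an isometry so areas/perimeters/island counts are preserved). Checking containment: at z = 13.5 the cross-section extends beyond the z = 7.5 cross-section by about 390.00 mm².

part overhangs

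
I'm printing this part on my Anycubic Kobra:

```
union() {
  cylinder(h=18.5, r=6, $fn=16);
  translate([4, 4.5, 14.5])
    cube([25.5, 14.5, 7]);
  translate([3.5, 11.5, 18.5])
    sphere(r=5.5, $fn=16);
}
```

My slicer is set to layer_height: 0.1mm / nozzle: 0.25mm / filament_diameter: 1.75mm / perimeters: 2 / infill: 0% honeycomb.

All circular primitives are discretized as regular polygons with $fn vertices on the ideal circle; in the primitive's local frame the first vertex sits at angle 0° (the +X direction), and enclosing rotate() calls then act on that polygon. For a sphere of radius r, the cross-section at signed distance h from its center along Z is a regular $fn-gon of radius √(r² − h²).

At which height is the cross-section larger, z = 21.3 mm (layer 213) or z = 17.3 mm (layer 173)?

layer 173 (z = 17.3 mm)

Layer 213 (z = 21.3): the cylinder is absent (z outside [0, 18.5]); the cube at (4, 4.5) (footprint 25.5×14.5) is included at this height (area 369.75 mm²); the r=5.5 sphere at (3.5, 11.5) slices to a regular 16-gon of circumradius 4.734 (√(r²−h²) with h=2.8 from center) (area = (16/2)·4.734²·sin(360°/16) = 68.61 mm²); Taking the union: the regions partially overlap — summed areas 438.36 mm² minus the doubly-counted overlap 29.62 mm² gives 408.74 mm² — area = 408.74 mm². So its area = 408.74 mm². Layer 173 (z = 17.3): the cylinder: section is a regular 16-gon, circumradius r=6 (area = (16/2)·6.000²·sin(360°/16) = 110.21 mm²); the 25.5×14.5 cube at (4, 4.5) contributes its full rectangle (area 369.75 mm²); the sphere at (3.5, 11.5): section is a regular 16-gon, circumradius = √(r²−h²) = √(5.5²−1.2²) = 5.367 (area = (16/2)·5.367²·sin(360°/16) = 88.20 mm²); Combining (union): the regions partially overlap — summed areas 568.16 mm² minus the doubly-counted overlap 38.78 mm² gives 529.38 mm² — area = 529.38 mm². So its area = 529.38 mm². Layer 173 is larger (529.38 vs 408.74 mm²).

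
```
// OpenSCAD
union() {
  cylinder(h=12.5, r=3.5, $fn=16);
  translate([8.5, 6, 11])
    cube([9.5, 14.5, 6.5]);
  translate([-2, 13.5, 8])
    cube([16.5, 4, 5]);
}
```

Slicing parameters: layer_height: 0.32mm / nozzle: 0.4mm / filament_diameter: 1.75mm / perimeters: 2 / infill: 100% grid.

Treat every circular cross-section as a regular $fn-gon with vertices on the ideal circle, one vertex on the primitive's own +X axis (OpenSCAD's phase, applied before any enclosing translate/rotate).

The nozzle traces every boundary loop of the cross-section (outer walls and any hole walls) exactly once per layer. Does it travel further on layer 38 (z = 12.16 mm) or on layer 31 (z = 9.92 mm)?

layer 38 (z = 12.16 mm)

Layer 38 (z = 12.16): the cylinder: section is a regular 16-gon, circumradius r=3.5 (perimeter = 2·16·3.500·sin(180°/16) = 21.85 mm); the cube at (8.5, 6) (footprint 9.5×14.5) is included at this height (perimeter 48.00 mm); the 16.5×4 cube at (-2, 13.5) contributes its full rectangle (perimeter 41.00 mm); Taking the union: the regions partially overlap (shared area 24.00 mm²), so the edge portions inside another operand are dropped and the merged outline is re-measured after clipping — boundary = 90.85 mm. So its perimeter = 90.85 mm. Layer 31 (z = 9.92): the cylinder: section is a regular 16-gon, circumradius r=3.5 (perimeter = 2·16·3.500·sin(180°/16) = 21.85 mm); the cube at (8.5, 6) is not intersected at this z (z outside [11, 17.5]); the cube at (-2, 13.5) (footprint 16.5×4) is included at this height (perimeter 41.00 mm); Combining (union): the 2 present regions are separate (no shared area or edge), so areas and boundary lengths simply add and each stays a separate island — boundary = 62.85 mm. So its perimeter = 62.85 mm. Layer 38 is larger (90.85 vs 62.85 mm).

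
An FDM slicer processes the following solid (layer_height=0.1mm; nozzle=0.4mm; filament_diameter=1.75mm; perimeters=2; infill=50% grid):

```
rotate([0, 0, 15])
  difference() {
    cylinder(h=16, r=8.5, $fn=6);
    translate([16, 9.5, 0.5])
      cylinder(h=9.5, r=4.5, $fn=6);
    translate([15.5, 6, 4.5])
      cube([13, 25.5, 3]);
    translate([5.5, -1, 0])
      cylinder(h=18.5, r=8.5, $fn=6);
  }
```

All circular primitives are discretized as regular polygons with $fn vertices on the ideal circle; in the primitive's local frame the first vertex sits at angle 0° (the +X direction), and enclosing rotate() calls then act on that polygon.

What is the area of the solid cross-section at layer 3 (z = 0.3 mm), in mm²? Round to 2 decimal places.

84.55 mm²

At z = 0.3 mm: the r=8.5 cylinder contributes a regular 6-gon of circumradius 8.5 (area = (6/2)·8.500²·sin(360°/6) = 187.71 mm²); the cylinder at (16, 9.5) does not reach this height (z outside [0.5, 10]); the cube at (15.5, 6) is absent (z outside [4.5, 7.5]); the cylinder at (5.5, -1): section is a regular 6-gon, circumradius r=8.5 (area = (6/2)·8.500²·sin(360°/6) = 187.71 mm²); Subtracting the remaining from the first: starting from the r=8.5 cylinder (187.71 mm²), the r=8.5 cylinder at (5.5, -1) partially overlaps it — only the 103.16 mm² overlap (of its 187.71 mm²) is removed, clipping the outline — area = 84.55 mm²; (whole slice rotated 15° about Z — lengths, areas and connectivity unchanged). Overall, the cross-section is a single solid region. Net area = 84.55 mm².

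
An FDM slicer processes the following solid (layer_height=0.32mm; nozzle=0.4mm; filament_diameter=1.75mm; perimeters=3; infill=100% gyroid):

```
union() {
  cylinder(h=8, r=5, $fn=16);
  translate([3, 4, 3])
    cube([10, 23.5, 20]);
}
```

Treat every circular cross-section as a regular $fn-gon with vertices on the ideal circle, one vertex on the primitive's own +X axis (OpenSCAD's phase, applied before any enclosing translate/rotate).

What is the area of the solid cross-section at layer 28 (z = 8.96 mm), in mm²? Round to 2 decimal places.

235.00 mm²

At z = 8.96 mm: the cylinder is not intersected at this z (z outside [0, 8]); the cube at (3, 4) (footprint 10×23.5) is included at this height (area 235.00 mm²); Taking the union: only the 10×23.5 cube at (3, 4) is present, so the union is just that shape — area = 235.00 mm². Overall, the cross-section is a single solid region. Net area = 235.00 mm².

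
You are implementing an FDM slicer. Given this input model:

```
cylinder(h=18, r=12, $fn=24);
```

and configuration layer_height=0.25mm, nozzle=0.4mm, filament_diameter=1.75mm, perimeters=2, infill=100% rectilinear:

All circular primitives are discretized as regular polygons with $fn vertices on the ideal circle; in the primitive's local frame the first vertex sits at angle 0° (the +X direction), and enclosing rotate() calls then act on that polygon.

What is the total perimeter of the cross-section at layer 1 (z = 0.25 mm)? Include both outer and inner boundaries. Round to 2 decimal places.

75.18 mm

At z = 0.25 mm: the r=12 cylinder contributes a regular 24-gon of circumradius 12 (perimeter = 2·24·12.000·sin(180°/24) = 75.18 mm). Overall, the cross-section is a single solid region. Total boundary length (outer) = 75.18 mm.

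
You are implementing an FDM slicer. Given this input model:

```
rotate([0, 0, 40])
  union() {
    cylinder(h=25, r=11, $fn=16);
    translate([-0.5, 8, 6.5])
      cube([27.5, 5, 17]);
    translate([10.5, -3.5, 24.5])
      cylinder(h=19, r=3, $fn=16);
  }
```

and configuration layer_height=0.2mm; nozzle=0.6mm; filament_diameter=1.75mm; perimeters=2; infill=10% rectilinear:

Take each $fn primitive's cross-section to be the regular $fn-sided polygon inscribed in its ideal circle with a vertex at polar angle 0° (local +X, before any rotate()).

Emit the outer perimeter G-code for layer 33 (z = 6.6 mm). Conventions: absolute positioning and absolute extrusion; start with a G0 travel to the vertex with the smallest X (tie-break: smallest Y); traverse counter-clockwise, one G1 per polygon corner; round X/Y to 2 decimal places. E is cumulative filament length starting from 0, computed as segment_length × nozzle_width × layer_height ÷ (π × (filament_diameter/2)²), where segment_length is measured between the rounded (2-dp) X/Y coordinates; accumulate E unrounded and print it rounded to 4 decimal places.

At z = 6.6 mm: the r=11 cylinder contributes a regular 16-gon of circumradius 11; the cube at (-0.5, 8) is present — its section is the full 27.5×5 rectangle; the cylinder at (10.5, -3.5) is absent (z outside [24.5, 43.5]); Taking the union: the regions partially overlap (shared area 15.84 mm²), so overlapping operands fuse into one piece — 1 connected region; (whole slice rotated 40° about Z — lengths, areas and connectivity unchanged). The outline is a single polygon with 19 vertices. Extrusion per mm of travel: 0.6 × 0.2 / (π × 0.875²) = 0.049890. Accumulating E over each segment gives final E = 5.6946.

G0 X-10.96 Y0.96 Z6.60
G1 X-10.49 Y-3.31 E0.2143
G1 X-8.43 Y-7.07 E0.4282
G1 X-5.08 Y-9.76 E0.6426
G1 X-0.96 Y-10.96 E0.8566
G1 X3.31 Y-10.49 E1.0710
G1 X7.07 Y-8.43 E1.2849
G1 X9.76 Y-5.08 E1.4992
G1 X10.96 Y-0.96 E1.7133
G1 X10.49 Y3.31 E1.9276
G1 X8.43 Y7.07 E2.1415
G1 X5.08 Y9.76 E2.3559
G1 X0.96 Y10.96 E2.5699
G1 X0.56 Y10.91 E2.5901
G1 X15.54 Y23.48 E3.5657
G1 X12.33 Y27.31 E3.8150
G1 X-8.74 Y9.64 E5.1869
G1 X-7.39 Y8.03 E5.2917
G1 X-9.76 Y5.08 E5.4805
G1 X-10.96 Y0.96 E5.6946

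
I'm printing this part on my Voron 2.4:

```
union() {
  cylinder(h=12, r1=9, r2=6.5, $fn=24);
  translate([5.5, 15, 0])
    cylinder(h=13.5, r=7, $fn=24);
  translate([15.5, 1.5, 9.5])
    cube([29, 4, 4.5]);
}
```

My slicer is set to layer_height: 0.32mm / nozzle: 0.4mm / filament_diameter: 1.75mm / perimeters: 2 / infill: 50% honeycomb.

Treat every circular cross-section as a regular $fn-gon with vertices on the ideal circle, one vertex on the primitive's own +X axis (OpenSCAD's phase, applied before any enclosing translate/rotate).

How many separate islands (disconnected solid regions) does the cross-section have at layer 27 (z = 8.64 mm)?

2

At z = 8.64 mm: the cone contributes a regular 24-gon of circumradius 7.200 (interpolated between r1=9 and r2=6.5 at t=0.720); the cylinder at (5.5, 15): section is a regular 24-gon, circumradius r=7; the cube at (15.5, 1.5) is absent (z outside [9.5, 14]); Taking the union: the 2 present regions are separate (no shared area or edge), so areas and boundary lengths simply add and each stays a separate island — 2 connected regions. Overall, the cross-section has 2 separate islands. Island count = 2.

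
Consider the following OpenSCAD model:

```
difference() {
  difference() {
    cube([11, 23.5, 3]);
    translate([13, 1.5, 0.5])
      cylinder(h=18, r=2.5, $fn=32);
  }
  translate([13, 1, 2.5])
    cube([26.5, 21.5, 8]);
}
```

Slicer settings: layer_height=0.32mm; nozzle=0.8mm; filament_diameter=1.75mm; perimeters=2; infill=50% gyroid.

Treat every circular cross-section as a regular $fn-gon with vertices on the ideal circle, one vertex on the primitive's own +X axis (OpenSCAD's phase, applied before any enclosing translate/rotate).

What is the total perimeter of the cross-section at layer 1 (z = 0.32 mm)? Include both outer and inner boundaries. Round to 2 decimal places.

69.00 mm

At z = 0.32 mm: the cube is present — its section is the full 11×23.5 rectangle (perimeter 69.00 mm); the cylinder at (13, 1.5) does not reach this height (z outside [0.5, 18.5]); After the difference (first − rest): none of the subtracted shapes is present at this height, so the 11×23.5 cube is unchanged — boundary = 69.00 mm; the cube at (13, 1) does not reach this height (z outside [2.5, 10.5]); Subtracting the remaining from the first: none of the subtracted shapes is present at this height, so the result so far is unchanged — boundary = 69.00 mm. Overall, the cross-section is a single solid region. Total boundary length (outer) = 69.00 mm.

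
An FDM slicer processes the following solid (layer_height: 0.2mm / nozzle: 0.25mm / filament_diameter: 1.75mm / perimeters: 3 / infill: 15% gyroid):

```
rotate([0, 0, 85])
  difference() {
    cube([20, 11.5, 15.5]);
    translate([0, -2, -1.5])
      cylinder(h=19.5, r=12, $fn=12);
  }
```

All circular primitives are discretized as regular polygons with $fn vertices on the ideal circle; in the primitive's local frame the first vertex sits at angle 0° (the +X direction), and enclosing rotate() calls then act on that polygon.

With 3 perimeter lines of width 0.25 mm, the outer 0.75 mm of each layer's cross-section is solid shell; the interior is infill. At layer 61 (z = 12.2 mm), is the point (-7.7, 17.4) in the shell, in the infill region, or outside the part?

infill

At z = 12.2 mm: the cube is present — its section is the full 20×11.5 rectangle; the r=12 cylinder at (0, -2) contributes a regular 12-gon of circumradius 12; After the difference (first − rest): starting from the 20×11.5 cube, the r=12 cylinder at (0, -2) partially overlaps it — only the 84.54 mm² overlap (of its 432.00 mm²) is removed, clipping the outline — 1 connected region; (rotated 85° about Z; rotation is an isometry so areas/perimeters/island counts are preserved). Overall, the cross-section is a single solid region. Undo the 85° rotation: the query point maps to (16.663, 9.187) in the un-rotated model frame. The nearest boundary edge runs (0.00, 11.50)→(20.00, 11.50); distance from the point to it = 2.31 mm. The point is inside the cross-section and 2.31 mm from the nearest boundary — more than the 0.75 mm shell width (3 × 0.25), so it's in the infill interior.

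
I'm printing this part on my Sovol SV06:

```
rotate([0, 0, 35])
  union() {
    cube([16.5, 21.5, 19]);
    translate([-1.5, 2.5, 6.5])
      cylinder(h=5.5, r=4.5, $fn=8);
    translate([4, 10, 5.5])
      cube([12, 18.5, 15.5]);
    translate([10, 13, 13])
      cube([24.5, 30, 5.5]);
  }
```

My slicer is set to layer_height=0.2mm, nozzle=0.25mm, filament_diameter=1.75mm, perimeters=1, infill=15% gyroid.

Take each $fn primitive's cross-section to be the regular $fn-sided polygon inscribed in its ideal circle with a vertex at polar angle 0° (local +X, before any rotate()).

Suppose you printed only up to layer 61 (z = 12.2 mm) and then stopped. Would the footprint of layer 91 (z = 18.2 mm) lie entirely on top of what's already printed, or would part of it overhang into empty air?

part overhangs

Compare the two slices. At z = 12.2: the cube is present — its section is the full 16.5×21.5 rectangle (area 354.75 mm²); the cylinder at (-1.5, 2.5) is not intersected at this z (z outside [6.5, 12]); the 12×18.5 cube at (4, 10) contributes its full rectangle (area 222.00 mm²); the cube at (10, 13) does not reach this height (z outside [13, 18.5]); Combining (union): the regions partially overlap — summed areas 576.75 mm² minus the doubly-counted overlap 138.00 mm² gives 438.75 mm² — area = 438.75 mm²; (rotated 35° about Z; rotation is an isometry so areas/perimeters/island counts are preserved). At z = 18.2: the 16.5×21.5 cube contributes its full rectangle (area 354.75 mm²); the cylinder at (-1.5, 2.5) is not intersected at this z (z outside [6.5, 12]); the cube at (4, 10) (footprint 12×18.5) is included at this height (area 222.00 mm²); the 24.5×30 cube at (10, 13) contributes its full rectangle (area 735.00 mm²); Merging all regions: the regions partially overlap — summed areas 1311.75 mm² minus the doubly-counted overlap 235.25 mm² gives 1076.50 mm² — area = 1076.50 mm²; (whole slice rotated 35° about Z — lengths, areas and connectivity unchanged). Checking containment: at z = 18.2 the cross-section extends beyond the z = 12.2 cross-section by about 637.75 mm².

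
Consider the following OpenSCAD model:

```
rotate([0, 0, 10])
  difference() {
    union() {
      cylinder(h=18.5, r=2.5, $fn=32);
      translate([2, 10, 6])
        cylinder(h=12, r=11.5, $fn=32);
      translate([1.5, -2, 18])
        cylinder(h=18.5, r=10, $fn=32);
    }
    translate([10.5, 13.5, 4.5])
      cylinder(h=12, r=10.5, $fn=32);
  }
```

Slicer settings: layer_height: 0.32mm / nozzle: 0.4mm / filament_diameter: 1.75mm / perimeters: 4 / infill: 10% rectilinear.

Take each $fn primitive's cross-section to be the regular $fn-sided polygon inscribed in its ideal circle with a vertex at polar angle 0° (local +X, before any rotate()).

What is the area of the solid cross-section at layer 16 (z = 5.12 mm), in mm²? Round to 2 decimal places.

At z = 5.12 mm: the cylinder: section is a regular 32-gon, circumradius r=2.5 (area = (32/2)·2.500²·sin(360°/32) = 19.51 mm²); the cylinder at (2, 10) is absent (z outside [6, 18]); the cylinder at (1.5, -2) is absent (z outside [18, 36.5]); Taking the union: only the r=2.5 cylinder is present, so the union is just that shape — area = 19.51 mm²; the r=10.5 cylinder at (10.5, 13.5) contributes a regular 32-gon of circumradius 10.5 (area = (32/2)·10.500²·sin(360°/32) = 344.14 mm²); Subtracting the remaining from the first: starting from the result so far (19.51 mm²), the r=10.5 cylinder at (10.5, 13.5) misses the remaining region (no effect) — area = 19.51 mm²; (whole slice rotated 10° about Z — lengths, areas and connectivity unchanged). Overall, the cross-section is a single solid region. Net area = 19.51 mm².

19.51 mm²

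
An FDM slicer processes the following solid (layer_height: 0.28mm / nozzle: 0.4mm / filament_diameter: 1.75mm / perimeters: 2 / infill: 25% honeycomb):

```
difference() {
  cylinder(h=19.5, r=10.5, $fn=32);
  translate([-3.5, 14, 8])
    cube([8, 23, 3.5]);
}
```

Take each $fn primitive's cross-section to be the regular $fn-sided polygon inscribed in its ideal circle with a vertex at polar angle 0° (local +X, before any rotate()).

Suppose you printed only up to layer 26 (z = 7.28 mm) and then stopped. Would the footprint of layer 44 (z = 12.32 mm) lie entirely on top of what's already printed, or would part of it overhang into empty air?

Compare the two slices. At z = 7.28: the cylinder: section is a regular 32-gon, circumradius r=10.5 (area = (32/2)·10.500²·sin(360°/32) = 344.14 mm²); the cube at (-3.5, 14) is absent (z outside [8, 11.5]); Subtracting the remaining from the first: none of the subtracted shapes is present at this height, so the r=10.5 cylinder is unchanged — area = 344.14 mm². At z = 12.32: the cylinder: section is a regular 32-gon, circumradius r=10.5 (area = (32/2)·10.500²·sin(360°/32) = 344.14 mm²); the cube at (-3.5, 14) is not intersected at this z (z outside [8, 11.5]); Taking the first minus the rest: none of the subtracted shapes is present at this height, so the r=10.5 cylinder is unchanged — area = 344.14 mm². Checking containment: the cross-section at z = 12.32 is a subset of the cross-section at z = 7.28.

entirely on top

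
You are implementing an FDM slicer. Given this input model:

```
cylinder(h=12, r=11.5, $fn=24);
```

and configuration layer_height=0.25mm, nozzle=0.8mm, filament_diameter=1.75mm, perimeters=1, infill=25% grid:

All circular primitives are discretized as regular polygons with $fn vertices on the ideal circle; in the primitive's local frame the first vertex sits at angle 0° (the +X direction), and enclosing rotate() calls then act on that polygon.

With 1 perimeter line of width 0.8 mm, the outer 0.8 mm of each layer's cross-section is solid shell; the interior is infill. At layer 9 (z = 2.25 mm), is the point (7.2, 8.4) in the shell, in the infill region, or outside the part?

At z = 2.25 mm: the cylinder: section is a regular 24-gon, circumradius r=11.5. Overall, the cross-section is a single solid region. The nearest boundary edge runs (8.13, 8.13)→(5.75, 9.96); distance from the point to it = 0.35 mm. The point is inside the cross-section, 0.35 mm from the nearest boundary — within the 0.8 mm shell band (1 × 0.8).

shell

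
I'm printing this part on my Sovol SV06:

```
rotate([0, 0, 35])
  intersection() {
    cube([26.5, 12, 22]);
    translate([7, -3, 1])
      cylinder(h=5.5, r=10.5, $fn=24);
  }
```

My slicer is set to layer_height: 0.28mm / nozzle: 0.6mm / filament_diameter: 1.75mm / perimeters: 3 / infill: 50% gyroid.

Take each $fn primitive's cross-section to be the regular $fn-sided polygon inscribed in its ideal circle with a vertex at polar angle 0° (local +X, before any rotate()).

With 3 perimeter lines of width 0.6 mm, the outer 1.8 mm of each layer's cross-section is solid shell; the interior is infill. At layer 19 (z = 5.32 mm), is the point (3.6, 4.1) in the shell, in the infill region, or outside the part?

At z = 5.32 mm: the 26.5×12 cube contributes its full rectangle; the r=10.5 cylinder at (7, -3) gives a regular 24-gon of circumradius 10.5 (constant along its height); Taking the intersection: the r=10.5 cylinder at (7, -3) partially overlaps the 26.5×12 cube; clipping to the common part keeps 100.85 mm² — 1 connected region; (whole slice rotated 35° about Z — lengths, areas and connectivity unchanged). Overall, the cross-section is a single solid region. Undo the 35° rotation: the query point maps to (5.301, 1.294) in the un-rotated model frame. The nearest boundary edge runs (17.03, 0.00)→(0.00, 0.00); distance from the point to it = 1.29 mm. The point is inside the cross-section, 1.29 mm from the nearest boundary — within the 1.8 mm shell band (3 × 0.6).

shell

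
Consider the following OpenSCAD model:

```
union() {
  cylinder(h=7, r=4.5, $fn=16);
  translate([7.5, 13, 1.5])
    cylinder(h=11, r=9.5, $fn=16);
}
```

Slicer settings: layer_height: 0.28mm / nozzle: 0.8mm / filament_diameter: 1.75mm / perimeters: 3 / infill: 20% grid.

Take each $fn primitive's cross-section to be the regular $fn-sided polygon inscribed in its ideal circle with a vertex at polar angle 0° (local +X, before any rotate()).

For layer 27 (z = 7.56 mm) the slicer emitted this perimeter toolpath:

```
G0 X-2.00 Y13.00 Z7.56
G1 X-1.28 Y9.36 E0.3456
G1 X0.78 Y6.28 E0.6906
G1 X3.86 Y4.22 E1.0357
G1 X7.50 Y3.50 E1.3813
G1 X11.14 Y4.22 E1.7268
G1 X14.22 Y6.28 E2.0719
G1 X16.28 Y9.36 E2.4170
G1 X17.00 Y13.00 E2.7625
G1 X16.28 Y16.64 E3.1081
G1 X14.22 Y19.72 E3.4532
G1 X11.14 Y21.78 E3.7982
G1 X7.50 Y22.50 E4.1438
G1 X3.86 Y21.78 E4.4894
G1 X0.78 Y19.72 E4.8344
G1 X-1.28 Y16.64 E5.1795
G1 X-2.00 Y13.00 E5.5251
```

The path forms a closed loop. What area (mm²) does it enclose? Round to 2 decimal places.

276.48 mm²

Apply the shoelace formula to the sequence of (X, Y) vertices; enclosed area = 276.48 mm².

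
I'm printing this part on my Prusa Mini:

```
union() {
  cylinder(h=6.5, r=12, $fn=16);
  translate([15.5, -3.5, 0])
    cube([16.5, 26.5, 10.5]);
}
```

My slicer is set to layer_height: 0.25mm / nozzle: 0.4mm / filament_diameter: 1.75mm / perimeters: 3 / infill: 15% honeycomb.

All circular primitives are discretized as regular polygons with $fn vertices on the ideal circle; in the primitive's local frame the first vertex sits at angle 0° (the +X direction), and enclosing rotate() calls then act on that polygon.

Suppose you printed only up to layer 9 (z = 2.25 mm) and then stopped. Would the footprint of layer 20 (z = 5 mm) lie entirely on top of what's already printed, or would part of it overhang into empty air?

Compare the two slices. At z = 2.25: the r=12 cylinder gives a regular 16-gon of circumradius 12 (constant along its height) (area = (16/2)·12.000²·sin(360°/16) = 440.85 mm²); the cube at (15.5, -3.5) is present — its section is the full 16.5×26.5 rectangle (area 437.25 mm²); Taking the union: the 2 present regions are separate (no shared area or edge), so areas and boundary lengths simply add and each stays a separate island — area = 878.10 mm². At z = 5: the r=12 cylinder gives a regular 16-gon of circumradius 12 (constant along its height) (area = (16/2)·12.000²·sin(360°/16) = 440.85 mm²); the 16.5×26.5 cube at (15.5, -3.5) contributes its full rectangle (area 437.25 mm²); Combining (union): the 2 present regions are separate (no shared area or edge), so areas and boundary lengths simply add and each stays a separate island — area = 878.10 mm². Checking containment: the cross-section at z = 5 is a subset of the cross-section at z = 2.25.

entirely on top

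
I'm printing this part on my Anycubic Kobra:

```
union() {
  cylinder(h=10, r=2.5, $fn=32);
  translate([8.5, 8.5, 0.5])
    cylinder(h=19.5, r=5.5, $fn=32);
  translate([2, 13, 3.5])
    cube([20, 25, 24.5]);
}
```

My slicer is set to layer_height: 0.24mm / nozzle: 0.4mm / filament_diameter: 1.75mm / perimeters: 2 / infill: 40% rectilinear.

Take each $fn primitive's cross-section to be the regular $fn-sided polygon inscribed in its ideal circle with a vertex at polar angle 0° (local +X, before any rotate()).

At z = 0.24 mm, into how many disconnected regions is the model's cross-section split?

1

At z = 0.24 mm: the cylinder: section is a regular 32-gon, circumradius r=2.5; the cylinder at (8.5, 8.5) does not reach this height (z outside [0.5, 20]); the cube at (2, 13) is not intersected at this z (z outside [3.5, 28]); Combining (union): only the r=2.5 cylinder is present, so the union is just that shape — 1 connected region. The result has 1 disconnected region.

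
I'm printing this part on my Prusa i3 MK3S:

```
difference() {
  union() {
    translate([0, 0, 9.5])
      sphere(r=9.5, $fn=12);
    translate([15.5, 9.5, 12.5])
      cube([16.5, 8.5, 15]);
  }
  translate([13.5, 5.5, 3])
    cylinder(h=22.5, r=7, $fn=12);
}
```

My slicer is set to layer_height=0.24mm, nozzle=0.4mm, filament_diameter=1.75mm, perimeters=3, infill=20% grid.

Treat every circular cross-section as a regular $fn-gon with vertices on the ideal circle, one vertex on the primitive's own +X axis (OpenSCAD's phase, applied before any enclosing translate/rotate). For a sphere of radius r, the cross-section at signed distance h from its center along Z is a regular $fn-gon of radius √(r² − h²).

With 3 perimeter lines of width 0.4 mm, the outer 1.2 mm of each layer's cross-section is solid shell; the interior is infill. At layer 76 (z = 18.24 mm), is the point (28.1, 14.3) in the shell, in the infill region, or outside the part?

At z = 18.24 mm: the sphere: section is a regular 12-gon, circumradius = √(r²−h²) = √(9.5²−8.74²) = 3.723; the cube at (15.5, 9.5) is present — its section is the full 16.5×8.5 rectangle; Combining (union): the 2 present regions are separate (no shared area or edge), so areas and boundary lengths simply add and each stays a separate island — 2 connected regions; the r=7 cylinder at (13.5, 5.5) gives a regular 12-gon of circumradius 7 (constant along its height); Taking the first minus the rest: starting from the result so far, the r=7 cylinder at (13.5, 5.5) partially overlaps it — only the 5.52 mm² overlap (of its 147.00 mm²) is removed, clipping the outline — 2 connected regions. Overall, the cross-section has 2 separate islands. The nearest boundary edge runs (15.50, 18.00)→(32.00, 18.00); distance from the point to it = 3.70 mm. (Shell/infill is judged within the island containing the point — the largest one.) The point is inside the cross-section and 3.70 mm from the nearest boundary — more than the 1.2 mm shell width (3 × 0.4), so it's in the infill interior.

infill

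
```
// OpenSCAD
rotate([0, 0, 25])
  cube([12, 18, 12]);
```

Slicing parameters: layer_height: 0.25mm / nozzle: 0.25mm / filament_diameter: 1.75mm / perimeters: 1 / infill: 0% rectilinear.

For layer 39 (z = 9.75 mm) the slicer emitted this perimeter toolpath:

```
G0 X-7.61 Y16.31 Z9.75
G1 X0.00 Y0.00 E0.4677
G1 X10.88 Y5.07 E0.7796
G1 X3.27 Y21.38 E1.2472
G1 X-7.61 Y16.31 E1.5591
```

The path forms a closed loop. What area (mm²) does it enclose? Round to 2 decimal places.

216.04 mm²

Apply the shoelace formula to the sequence of (X, Y) vertices; enclosed area = 216.04 mm².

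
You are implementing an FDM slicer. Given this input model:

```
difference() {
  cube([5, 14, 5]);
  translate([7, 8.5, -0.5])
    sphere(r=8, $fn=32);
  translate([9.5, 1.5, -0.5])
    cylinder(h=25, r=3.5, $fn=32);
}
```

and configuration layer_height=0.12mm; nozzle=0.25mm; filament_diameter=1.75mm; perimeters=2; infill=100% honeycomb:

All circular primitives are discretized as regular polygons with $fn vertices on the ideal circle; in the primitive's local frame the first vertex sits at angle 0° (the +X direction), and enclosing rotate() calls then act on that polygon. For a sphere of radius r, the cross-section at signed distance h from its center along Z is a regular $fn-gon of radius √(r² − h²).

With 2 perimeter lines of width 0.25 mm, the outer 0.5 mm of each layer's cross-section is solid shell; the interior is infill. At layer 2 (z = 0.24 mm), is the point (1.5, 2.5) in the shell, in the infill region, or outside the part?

At z = 0.24 mm: the cube (footprint 5×14) is included at this height; the sphere at (7, 8.5): section is a regular 32-gon, circumradius = √(r²−h²) = √(8²−0.74²) = 7.966; the r=3.5 cylinder at (9.5, 1.5) gives a regular 32-gon of circumradius 3.5 (constant along its height); After the difference (first − rest): starting from the 5×14 cube, the r=8 sphere at (7, 8.5) partially overlaps it — only the 57.91 mm² overlap (of its 198.06 mm²) is removed, clipping the outline; the r=3.5 cylinder at (9.5, 1.5) misses the remaining region (no effect) — 2 connected regions. Overall, the cross-section has 2 separate islands. The nearest boundary edge runs (1.37, 2.87)→(2.57, 1.88); distance from the point to it = 0.20 mm. (Shell/infill is judged within the island containing the point — the largest one.) The point is inside the cross-section, 0.20 mm from the nearest boundary — within the 0.5 mm shell band (2 × 0.25).

shell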